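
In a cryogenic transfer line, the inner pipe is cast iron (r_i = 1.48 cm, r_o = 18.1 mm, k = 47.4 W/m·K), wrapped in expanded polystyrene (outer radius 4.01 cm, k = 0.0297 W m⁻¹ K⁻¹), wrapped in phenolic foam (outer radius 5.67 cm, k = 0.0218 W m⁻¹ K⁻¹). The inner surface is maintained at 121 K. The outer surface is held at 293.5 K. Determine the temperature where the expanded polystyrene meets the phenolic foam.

T = 229.3 K

Series thermal resistances, inner to outer:
  R'_cast iron = ln(0.0181/0.0148)/(2πk) = 0.2013/(2π·47.4) = 6.759×10^-4 m·K/W
  R'_expanded polystyrene = ln(0.0401/0.0181)/(2πk) = 0.7955/(2π·0.0297) = 4.263 m·K/W
  R'_phenolic foam = ln(0.0567/0.0401)/(2πk) = 0.3464/(2π·0.0218) = 2.529 m·K/W
ΣR = 6.759×10^-4 + 4.263 + 2.529 = 6.793 m·K/W
Q' = ΔT/ΣR = (121 K − 293.5 K)/6.793 = -25.39 W/m
From the inner boundary to the expanded polystyrene/phenolic foam interface, ΣR_partial = 4.264 m·K/W.
T_interface = T_in − Q'·ΣR_partial = 121 K − (-25.39)(4.264) = 229.3 K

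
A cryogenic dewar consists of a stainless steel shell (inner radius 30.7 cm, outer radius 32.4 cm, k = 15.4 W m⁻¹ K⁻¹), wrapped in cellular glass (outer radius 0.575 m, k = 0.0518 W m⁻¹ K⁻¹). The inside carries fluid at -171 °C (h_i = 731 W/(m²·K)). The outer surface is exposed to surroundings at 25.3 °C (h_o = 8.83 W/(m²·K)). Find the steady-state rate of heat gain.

Series thermal resistances, inner to outer:
  R_conv,in = 1/(4πr²h) = 1/(4π·0.307²·731) = 0.001155 K/W
  R_stainless steel = (1/0.307 − 1/0.324)/(4πk) = 0.1709/(4π·15.4) = 8.832×10^-4 K/W
  R_cellular glass = (1/0.324 − 1/0.575)/(4πk) = 1.347/(4π·0.0518) = 2.070 K/W
  R_conv,out = 1/(4πr²h) = 1/(4π·0.575²·8.83) = 0.02726 K/W
ΣR = 0.001155 + 8.832×10^-4 + 2.070 + 0.02726 = 2.099 K/W
Q = ΔT/ΣR = (-171 °C − 25.3 °C)/2.099 = -93.5 W
(Negative Q ⇒ heat flows inward; heat gain = 93.5 W.)

Q = 93.5 W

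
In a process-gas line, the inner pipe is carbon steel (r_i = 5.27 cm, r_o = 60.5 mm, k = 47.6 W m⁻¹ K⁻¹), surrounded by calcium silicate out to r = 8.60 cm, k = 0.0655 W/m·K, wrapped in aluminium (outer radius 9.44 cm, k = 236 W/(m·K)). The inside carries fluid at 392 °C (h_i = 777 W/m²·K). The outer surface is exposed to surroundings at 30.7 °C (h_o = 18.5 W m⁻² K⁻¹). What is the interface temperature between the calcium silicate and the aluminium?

Treat each layer as a resistance in series:
  R'_conv,in = 1/(2πr h) = 1/(2π·0.0527·777) = 0.003887 m·K/W
  R'_carbon steel = ln(0.0605/0.0527)/(2πk) = 0.1380/(2π·47.6) = 4.615×10^-4 m·K/W
  R'_calcium silicate = ln(0.0860/0.0605)/(2πk) = 0.3517/(2π·0.0655) = 0.8546 m·K/W
  R'_aluminium = ln(0.0944/0.0860)/(2πk) = 0.09319/(2π·236) = 6.285×10^-5 m·K/W
  R'_conv,out = 1/(2πr h) = 1/(2π·0.0944·18.5) = 0.09113 m·K/W
ΣR = 0.003887 + 4.615×10^-4 + 0.8546 + 6.285×10^-5 + 0.09113 = 0.9501 m·K/W
Q' = ΔT/ΣR = (392 °C − 30.7 °C)/0.9501 = 380.3 W/m
From the inner boundary to the calcium silicate/aluminium interface, ΣR_partial = 0.8589 m·K/W.
T_interface = T_in − Q'·ΣR_partial = 392 °C − (380.3)(0.8589) = 65.4 °C

T = 65.4 °C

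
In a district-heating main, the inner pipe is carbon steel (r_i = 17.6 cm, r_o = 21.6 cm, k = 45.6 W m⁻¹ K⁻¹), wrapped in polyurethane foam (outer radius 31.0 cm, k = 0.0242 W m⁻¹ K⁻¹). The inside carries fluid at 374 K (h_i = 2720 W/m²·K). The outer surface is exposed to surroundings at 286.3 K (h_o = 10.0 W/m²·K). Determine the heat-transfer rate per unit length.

Treat each layer as a resistance in series:
  R'_conv,in = 1/(2πr h) = 1/(2π·0.176·2720) = 3.325×10^-4 m·K/W
  R'_carbon steel = ln(0.216/0.176)/(2πk) = 0.2048/(2π·45.6) = 7.148×10^-4 m·K/W
  R'_polyurethane foam = ln(0.310/0.216)/(2πk) = 0.3613/(2π·0.0242) = 2.376 m·K/W
  R'_conv,out = 1/(2πr h) = 1/(2π·0.310·10.0) = 0.05134 m·K/W
ΣR = 3.325×10^-4 + 7.148×10^-4 + 2.376 + 0.05134 = 2.428 m·K/W
Q' = ΔT/ΣR = (374 K − 286.3 K)/2.428 = 36.1 W/m

Q' = 36.1 W/m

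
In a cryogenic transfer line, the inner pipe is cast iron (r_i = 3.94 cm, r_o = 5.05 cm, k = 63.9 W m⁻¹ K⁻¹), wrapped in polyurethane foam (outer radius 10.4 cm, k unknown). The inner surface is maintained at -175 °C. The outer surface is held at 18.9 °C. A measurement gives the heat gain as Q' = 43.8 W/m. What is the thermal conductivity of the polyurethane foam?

k = 0.0260 W/m·K

ΣR = ΔT/Q' = |-175 − 18.9|/43.8 = 4.427 m·K/W
Known resistances:
  R'_cast iron = ln(0.0505/0.0394)/(2πk) = 0.2482/(2π·63.9) = 6.182×10^-4 m·K/W
R_polyurethane foam = ΣR − ΣR_known = 4.427 − 6.182×10^-4 = 4.426 m·K/W
ln(r₂/r₁)/(2πk) = 4.426 ⇒ k = 0.7224/(2π·4.426) = 0.0260 W/m·K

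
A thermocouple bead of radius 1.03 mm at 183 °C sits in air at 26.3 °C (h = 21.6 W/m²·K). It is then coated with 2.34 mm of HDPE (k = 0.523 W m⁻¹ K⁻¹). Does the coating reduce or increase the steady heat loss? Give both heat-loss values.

increases: 0.0451 → 0.367 W

Critical radius for a sphere: r_cr = 2k/h = 0.0484 m = 4.84 cm.
Outer radius after coating: r₂ = 0.00103 + 0.00234 = 0.00337 m.
Since r₁ < r_cr and r₂ ≤ r_cr, the coating moves toward the maximum at r_cr — heat loss rises.
Bare: R = 1/(4πr₁²h) = 3473 K/W; Q = 156.7/3473 = 0.0451 W.
Coated: R = R_cond + R_conv = 427.0 K/W; Q = 156.7/427.0 = 0.367 W.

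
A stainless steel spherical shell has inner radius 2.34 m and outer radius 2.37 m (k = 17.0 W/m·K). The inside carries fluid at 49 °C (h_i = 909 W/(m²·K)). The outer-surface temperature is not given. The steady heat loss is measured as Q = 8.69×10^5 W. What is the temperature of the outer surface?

T_out = 13.1 °C

Sum the resistances:
  R_conv,in = 1/(4πr²h) = 1/(4π·2.34²·909) = 1.599×10^-5 K/W
  R_stainless steel = (1/2.34 − 1/2.37)/(4πk) = 0.005409/(4π·17.0) = 2.532×10^-5 K/W
ΣR = 4.131×10^-5 K/W
ΔT = Q·ΣR = 8.69×10^5 × 4.131×10^-5 = 35.90 K
Heat flows outward, so T_out = T_in − ΔT = 49 − 35.90 = 13.1 °C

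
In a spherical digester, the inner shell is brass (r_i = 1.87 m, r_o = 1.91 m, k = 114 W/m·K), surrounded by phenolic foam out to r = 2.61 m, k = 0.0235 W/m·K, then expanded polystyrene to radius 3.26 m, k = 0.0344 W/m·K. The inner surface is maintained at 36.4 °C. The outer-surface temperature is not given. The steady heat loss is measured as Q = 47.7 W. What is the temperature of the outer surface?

Sum the resistances:
  R_brass = (1/1.87 − 1/1.91)/(4πk) = 0.01120/(4π·114) = 7.818×10^-6 K/W
  R_phenolic foam = (1/1.91 − 1/2.61)/(4πk) = 0.1404/(4π·0.0235) = 0.4755 K/W
  R_expanded polystyrene = (1/2.61 − 1/3.26)/(4πk) = 0.07639/(4π·0.0344) = 0.1767 K/W
ΣR = 0.6522 K/W
ΔT = Q·ΣR = 47.7 × 0.6522 = 31.11 K
Heat flows outward, so T_out = T_in − ΔT = 36.4 − 31.11 = 5.29 °C

T_out = 5.29 °C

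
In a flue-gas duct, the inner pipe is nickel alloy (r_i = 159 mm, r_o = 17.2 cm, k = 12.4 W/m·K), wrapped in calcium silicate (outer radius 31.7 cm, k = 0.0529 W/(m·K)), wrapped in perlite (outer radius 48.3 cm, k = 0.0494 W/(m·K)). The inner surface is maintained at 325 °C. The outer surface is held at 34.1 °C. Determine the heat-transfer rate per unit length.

Q' = 91.0 W/m

Treat each layer as a resistance in series:
  R'_nickel alloy = ln(0.172/0.159)/(2πk) = 0.07859/(2π·12.4) = 0.001009 m·K/W
  R'_calcium silicate = ln(0.317/0.172)/(2πk) = 0.6114/(2π·0.0529) = 1.839 m·K/W
  R'_perlite = ln(0.483/0.317)/(2πk) = 0.4211/(2π·0.0494) = 1.357 m·K/W
ΣR = 0.001009 + 1.839 + 1.357 = 3.197 m·K/W
Q' = ΔT/ΣR = (325 °C − 34.1 °C)/3.197 = 91.0 W/m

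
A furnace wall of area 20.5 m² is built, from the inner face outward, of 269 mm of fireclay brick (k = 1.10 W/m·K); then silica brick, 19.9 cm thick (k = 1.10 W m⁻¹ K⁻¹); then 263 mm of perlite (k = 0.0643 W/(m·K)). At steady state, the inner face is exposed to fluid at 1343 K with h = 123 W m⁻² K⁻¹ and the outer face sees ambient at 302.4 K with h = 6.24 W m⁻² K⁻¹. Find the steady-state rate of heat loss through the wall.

Series thermal resistances, inner to outer:
  R_conv,in = 1/(hA) = 1/(123·20.5) = 3.966×10^-4 K/W
  R_fireclay brick = L/(kA) = 0.269/(1.10·20.5) = 0.01193 K/W
  R_silica brick = L/(kA) = 0.199/(1.10·20.5) = 0.008825 K/W
  R_perlite = L/(kA) = 0.263/(0.0643·20.5) = 0.1995 K/W
  R_conv,out = 1/(hA) = 1/(6.24·20.5) = 0.007817 K/W
ΣR = 3.966×10^-4 + 0.01193 + 0.008825 + 0.1995 + 0.007817 = 0.2285 K/W
Q = ΔT/ΣR = (1343 K − 302.4 K)/0.2285 = 4550 W

Q = 4.55 kW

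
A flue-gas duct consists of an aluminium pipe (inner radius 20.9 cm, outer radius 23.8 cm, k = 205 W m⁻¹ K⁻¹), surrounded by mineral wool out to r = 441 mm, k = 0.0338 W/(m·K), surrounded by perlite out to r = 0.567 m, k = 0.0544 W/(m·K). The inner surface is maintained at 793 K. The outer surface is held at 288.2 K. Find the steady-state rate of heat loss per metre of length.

Q' = 139 W/m

Resistance network (inner→outer):
  R'_aluminium = ln(0.238/0.209)/(2πk) = 0.1299/(2π·205) = 1.009×10^-4 m·K/W
  R'_mineral wool = ln(0.441/0.238)/(2πk) = 0.6168/(2π·0.0338) = 2.904 m·K/W
  R'_perlite = ln(0.567/0.441)/(2πk) = 0.2513/(2π·0.0544) = 0.7353 m·K/W
ΣR = 1.009×10^-4 + 2.904 + 0.7353 = 3.639 m·K/W
Q' = ΔT/ΣR = (793 K − 288.2 K)/3.639 = 139 W/m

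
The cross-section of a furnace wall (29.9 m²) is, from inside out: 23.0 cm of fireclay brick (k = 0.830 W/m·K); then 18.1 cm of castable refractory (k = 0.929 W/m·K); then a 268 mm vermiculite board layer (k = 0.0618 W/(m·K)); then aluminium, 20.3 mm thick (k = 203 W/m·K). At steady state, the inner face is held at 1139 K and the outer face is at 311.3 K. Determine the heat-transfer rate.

Q = 5150 W

Resistance network (inner→outer):
  R_fireclay brick = L/(kA) = 0.230/(0.830·29.9) = 0.009268 K/W
  R_castable refractory = L/(kA) = 0.181/(0.929·29.9) = 0.006516 K/W
  R_vermiculite board = L/(kA) = 0.268/(0.0618·29.9) = 0.1450 K/W
  R_aluminium = L/(kA) = 0.0203/(203·29.9) = 3.344×10^-6 K/W
ΣR = 0.009268 + 0.006516 + 0.1450 + 3.344×10^-6 = 0.1608 K/W
Q = ΔT/ΣR = (1139 K − 311.3 K)/0.1608 = 5150 W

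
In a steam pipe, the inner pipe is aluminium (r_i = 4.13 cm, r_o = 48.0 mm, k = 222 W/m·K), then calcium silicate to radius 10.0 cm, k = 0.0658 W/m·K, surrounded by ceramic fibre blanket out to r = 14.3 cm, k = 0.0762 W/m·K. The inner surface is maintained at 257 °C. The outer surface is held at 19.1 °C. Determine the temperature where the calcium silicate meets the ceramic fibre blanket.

T = 89.6 °C

Series thermal resistances, inner to outer:
  R'_aluminium = ln(0.0480/0.0413)/(2πk) = 0.1503/(2π·222) = 1.078×10^-4 m·K/W
  R'_calcium silicate = ln(0.100/0.0480)/(2πk) = 0.7340/(2π·0.0658) = 1.775 m·K/W
  R'_ceramic fibre blanket = ln(0.143/0.100)/(2πk) = 0.3577/(2π·0.0762) = 0.7471 m·K/W
ΣR = 1.078×10^-4 + 1.775 + 0.7471 = 2.522 m·K/W
Q' = ΔT/ΣR = (257 °C − 19.1 °C)/2.522 = 94.33 W/m
From the inner boundary to the calcium silicate/ceramic fibre blanket interface, ΣR_partial = 1.775 m·K/W.
T_interface = T_in − Q'·ΣR_partial = 257 °C − (94.33)(1.775) = 89.6 °C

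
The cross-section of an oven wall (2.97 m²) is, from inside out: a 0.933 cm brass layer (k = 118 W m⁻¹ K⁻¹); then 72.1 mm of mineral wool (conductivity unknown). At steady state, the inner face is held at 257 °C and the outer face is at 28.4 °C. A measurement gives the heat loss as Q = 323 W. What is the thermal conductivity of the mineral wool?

k = 0.0343 W/m·K

ΣR = ΔT/Q = |257 − 28.4|/323 = 0.7077 K/W
Known resistances:
  R_brass = L/(kA) = 0.00933/(118·2.97) = 2.662×10^-5 K/W
R_mineral wool = ΣR − ΣR_known = 0.7077 − 2.662×10^-5 = 0.7077 K/W
L/(kA) = 0.7077 ⇒ k = 0.0721/(0.7077·2.97) = 0.0343 W/m·K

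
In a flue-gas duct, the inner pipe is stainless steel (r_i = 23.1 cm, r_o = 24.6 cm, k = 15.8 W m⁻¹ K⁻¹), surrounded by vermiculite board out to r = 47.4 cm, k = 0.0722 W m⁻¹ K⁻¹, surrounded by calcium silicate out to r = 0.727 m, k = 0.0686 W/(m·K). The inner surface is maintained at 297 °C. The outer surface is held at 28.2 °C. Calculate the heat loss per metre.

Q' = 110 W/m

Series thermal resistances, inner to outer:
  R'_stainless steel = ln(0.246/0.231)/(2πk) = 0.06291/(2π·15.8) = 6.337×10^-4 m·K/W
  R'_vermiculite board = ln(0.474/0.246)/(2πk) = 0.6559/(2π·0.0722) = 1.446 m·K/W
  R'_calcium silicate = ln(0.727/0.474)/(2πk) = 0.4277/(2π·0.0686) = 0.9923 m·K/W
ΣR = 6.337×10^-4 + 1.446 + 0.9923 = 2.439 m·K/W
Q' = ΔT/ΣR = (297 °C − 28.2 °C)/2.439 = 110 W/m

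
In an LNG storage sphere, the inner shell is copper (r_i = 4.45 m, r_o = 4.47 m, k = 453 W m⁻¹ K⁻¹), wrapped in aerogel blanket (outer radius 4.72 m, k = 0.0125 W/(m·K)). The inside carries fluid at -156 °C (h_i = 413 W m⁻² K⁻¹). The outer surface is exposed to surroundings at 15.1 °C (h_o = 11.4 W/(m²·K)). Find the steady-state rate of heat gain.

Q = 2.26 kW

Resistance network (inner→outer):
  R_conv,in = 1/(4πr²h) = 1/(4π·4.45²·413) = 9.730×10^-6 K/W
  R_copper = (1/4.45 − 1/4.47)/(4πk) = 0.001005/(4π·453) = 1.766×10^-7 K/W
  R_aerogel blanket = (1/4.47 − 1/4.72)/(4πk) = 0.01185/(4π·0.0125) = 0.07543 K/W
  R_conv,out = 1/(4πr²h) = 1/(4π·4.72²·11.4) = 3.133×10^-4 K/W
ΣR = 9.730×10^-6 + 1.766×10^-7 + 0.07543 + 3.133×10^-4 = 0.07575 K/W
Q = ΔT/ΣR = (-156 °C − 15.1 °C)/0.07575 = -2260 W
(Negative Q ⇒ heat flows inward; heat gain = 2260 W.)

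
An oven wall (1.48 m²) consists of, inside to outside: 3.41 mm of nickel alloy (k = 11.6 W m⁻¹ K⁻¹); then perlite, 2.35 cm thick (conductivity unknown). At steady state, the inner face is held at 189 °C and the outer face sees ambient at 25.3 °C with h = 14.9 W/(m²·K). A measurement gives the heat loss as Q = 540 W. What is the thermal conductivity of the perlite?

ΣR = ΔT/Q = |189 − 25.3|/540 = 0.3031 K/W
Known resistances:
  R_nickel alloy = L/(kA) = 0.00341/(11.6·1.48) = 1.986×10^-4 K/W
  R_conv,out = 1/(hA) = 1/(14.9·1.48) = 0.04535 K/W
R_perlite = ΣR − ΣR_known = 0.3031 − 0.04555 = 0.2576 K/W
L/(kA) = 0.2576 ⇒ k = 0.0235/(0.2576·1.48) = 0.0616 W/m·K

k = 0.0616 W/m·K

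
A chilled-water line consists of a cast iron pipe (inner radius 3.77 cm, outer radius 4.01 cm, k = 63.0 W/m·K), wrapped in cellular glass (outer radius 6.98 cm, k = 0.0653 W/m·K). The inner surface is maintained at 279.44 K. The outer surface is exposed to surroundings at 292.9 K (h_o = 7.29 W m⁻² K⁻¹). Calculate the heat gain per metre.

Q' = 8.09 W/m

Treat each layer as a resistance in series:
  R'_cast iron = ln(0.0401/0.0377)/(2πk) = 0.06172/(2π·63.0) = 1.559×10^-4 m·K/W
  R'_cellular glass = ln(0.0698/0.0401)/(2πk) = 0.5543/(2π·0.0653) = 1.351 m·K/W
  R'_conv,out = 1/(2πr h) = 1/(2π·0.0698·7.29) = 0.3128 m·K/W
ΣR = 1.559×10^-4 + 1.351 + 0.3128 = 1.664 m·K/W
Q' = ΔT/ΣR = (279.44 K − 292.9 K)/1.664 = -8.09 W/m
(Negative Q' ⇒ heat flows inward; heat gain = 8.09 W/m.)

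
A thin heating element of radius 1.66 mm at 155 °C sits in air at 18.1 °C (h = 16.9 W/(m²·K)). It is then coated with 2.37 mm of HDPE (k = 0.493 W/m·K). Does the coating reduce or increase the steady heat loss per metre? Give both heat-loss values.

increases: 24.1 → 52.2 W/m

Critical radius for a cylinder: r_cr = k/h = 0.0292 m = 2.92 cm.
Outer radius after coating: r₂ = 0.00166 + 0.00237 = 0.00403 m.
Since r₁ < r_cr and r₂ ≤ r_cr, the coating moves toward the maximum at r_cr — heat loss rises.
Bare: R = 1/(2πr₁h) = 5.673 m·K/W; Q = 136.9/5.673 = 24.1 W/m.
Coated: R = R_cond + R_conv = 2.623 m·K/W; Q = 136.9/2.623 = 52.2 W/m.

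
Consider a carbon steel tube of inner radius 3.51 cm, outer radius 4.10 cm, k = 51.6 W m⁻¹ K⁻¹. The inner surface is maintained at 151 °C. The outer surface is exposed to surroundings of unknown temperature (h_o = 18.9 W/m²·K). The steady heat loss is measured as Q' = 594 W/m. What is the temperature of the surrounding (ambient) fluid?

Series resistances:
  R'_carbon steel = ln(0.0410/0.0351)/(2πk) = 0.1554/(2π·51.6) = 4.792×10^-4 m·K/W
  R'_conv,out = 1/(2πr h) = 1/(2π·0.0410·18.9) = 0.2054 m·K/W
ΣR = 0.2059 m·K/W
ΔT = Q'·ΣR = 594 × 0.2059 = 122.3 K
Heat flows outward, so T_out = T_in − ΔT = 151 − 122.3 = 28.7 °C

T_out = 28.7 °C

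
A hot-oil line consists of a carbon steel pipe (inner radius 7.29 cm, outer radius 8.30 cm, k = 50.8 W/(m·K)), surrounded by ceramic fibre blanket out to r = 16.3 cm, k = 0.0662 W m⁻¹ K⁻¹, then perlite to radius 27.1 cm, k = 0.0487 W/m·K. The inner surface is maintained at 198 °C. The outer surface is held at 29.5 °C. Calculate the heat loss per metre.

Treat each layer as a resistance in series:
  R'_carbon steel = ln(0.0830/0.0729)/(2πk) = 0.1298/(2π·50.8) = 4.065×10^-4 m·K/W
  R'_ceramic fibre blanket = ln(0.163/0.0830)/(2πk) = 0.6749/(2π·0.0662) = 1.623 m·K/W
  R'_perlite = ln(0.271/0.163)/(2πk) = 0.5084/(2π·0.0487) = 1.661 m·K/W
ΣR = 4.065×10^-4 + 1.623 + 1.661 = 3.284 m·K/W
Q' = ΔT/ΣR = (198 °C − 29.5 °C)/3.284 = 51.3 W/m

Q' = 51.3 W/m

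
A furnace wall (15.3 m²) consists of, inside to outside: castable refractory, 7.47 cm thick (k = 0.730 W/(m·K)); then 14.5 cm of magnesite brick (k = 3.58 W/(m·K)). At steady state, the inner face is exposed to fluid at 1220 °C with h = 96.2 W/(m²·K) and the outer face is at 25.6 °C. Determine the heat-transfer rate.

Q = 119 kW

Resistance network (inner→outer):
  R_conv,in = 1/(hA) = 1/(96.2·15.3) = 6.794×10^-4 K/W
  R_castable refractory = L/(kA) = 0.0747/(0.730·15.3) = 0.006688 K/W
  R_magnesite brick = L/(kA) = 0.145/(3.58·15.3) = 0.002647 K/W
ΣR = 6.794×10^-4 + 0.006688 + 0.002647 = 0.01001 K/W
Q = ΔT/ΣR = (1220 °C − 25.6 °C)/0.01001 = 1.19×10^5 W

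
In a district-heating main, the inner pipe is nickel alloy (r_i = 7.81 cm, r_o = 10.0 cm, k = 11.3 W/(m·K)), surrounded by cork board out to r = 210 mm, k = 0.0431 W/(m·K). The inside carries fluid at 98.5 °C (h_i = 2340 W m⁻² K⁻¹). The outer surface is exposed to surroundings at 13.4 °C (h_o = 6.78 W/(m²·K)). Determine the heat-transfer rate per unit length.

Q' = 29.8 W/m

Series thermal resistances, inner to outer:
  R'_conv,in = 1/(2πr h) = 1/(2π·0.0781·2340) = 8.709×10^-4 m·K/W
  R'_nickel alloy = ln(0.100/0.0781)/(2πk) = 0.2472/(2π·11.3) = 0.003481 m·K/W
  R'_cork board = ln(0.210/0.100)/(2πk) = 0.7419/(2π·0.0431) = 2.740 m·K/W
  R'_conv,out = 1/(2πr h) = 1/(2π·0.210·6.78) = 0.1118 m·K/W
ΣR = 8.709×10^-4 + 0.003481 + 2.740 + 0.1118 = 2.856 m·K/W
Q' = ΔT/ΣR = (98.5 °C − 13.4 °C)/2.856 = 29.8 W/m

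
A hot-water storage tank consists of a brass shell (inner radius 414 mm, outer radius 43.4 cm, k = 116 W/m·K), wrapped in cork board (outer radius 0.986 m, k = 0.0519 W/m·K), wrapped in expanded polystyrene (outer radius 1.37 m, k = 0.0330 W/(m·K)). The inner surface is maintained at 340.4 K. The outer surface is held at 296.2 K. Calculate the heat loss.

Series thermal resistances, inner to outer:
  R_brass = (1/0.414 − 1/0.434)/(4πk) = 0.1113/(4π·116) = 7.636×10^-5 K/W
  R_cork board = (1/0.434 − 1/0.986)/(4πk) = 1.290/(4π·0.0519) = 1.978 K/W
  R_expanded polystyrene = (1/0.986 − 1/1.37)/(4πk) = 0.2843/(4π·0.0330) = 0.6855 K/W
ΣR = 7.636×10^-5 + 1.978 + 0.6855 = 2.664 K/W
Q = ΔT/ΣR = (340.4 K − 296.2 K)/2.664 = 16.6 W

Q = 16.6 W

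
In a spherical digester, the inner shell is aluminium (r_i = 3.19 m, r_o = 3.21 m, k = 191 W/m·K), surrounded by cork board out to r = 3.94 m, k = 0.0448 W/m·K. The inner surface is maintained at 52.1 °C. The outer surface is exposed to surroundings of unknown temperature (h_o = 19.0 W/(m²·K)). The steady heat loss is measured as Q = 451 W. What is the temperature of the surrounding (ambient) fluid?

T_out = 5.74 °C

Series resistances:
  R_aluminium = (1/3.19 − 1/3.21)/(4πk) = 0.001953/(4π·191) = 8.138×10^-7 K/W
  R_cork board = (1/3.21 − 1/3.94)/(4πk) = 0.05772/(4π·0.0448) = 0.1025 K/W
  R_conv,out = 1/(4πr²h) = 1/(4π·3.94²·19.0) = 2.698×10^-4 K/W
ΣR = 0.1028 K/W
ΔT = Q·ΣR = 451 × 0.1028 = 46.36 K
Heat flows outward, so T_out = T_in − ΔT = 52.1 − 46.36 = 5.74 °C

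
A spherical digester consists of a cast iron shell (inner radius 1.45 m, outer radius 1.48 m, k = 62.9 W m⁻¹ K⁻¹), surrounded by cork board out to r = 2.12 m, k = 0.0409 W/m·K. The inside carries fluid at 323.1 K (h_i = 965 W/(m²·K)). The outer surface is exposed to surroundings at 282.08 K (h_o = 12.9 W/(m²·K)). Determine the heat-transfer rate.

Q = 103 W

Resistance network (inner→outer):
  R_conv,in = 1/(4πr²h) = 1/(4π·1.45²·965) = 3.922×10^-5 K/W
  R_cast iron = (1/1.45 − 1/1.48)/(4πk) = 0.01398/(4π·62.9) = 1.769×10^-5 K/W
  R_cork board = (1/1.48 − 1/2.12)/(4πk) = 0.2040/(4π·0.0409) = 0.3969 K/W
  R_conv,out = 1/(4πr²h) = 1/(4π·2.12²·12.9) = 0.001373 K/W
ΣR = 3.922×10^-5 + 1.769×10^-5 + 0.3969 + 0.001373 = 0.3983 K/W
Q = ΔT/ΣR = (323.1 K − 282.08 K)/0.3983 = 103 W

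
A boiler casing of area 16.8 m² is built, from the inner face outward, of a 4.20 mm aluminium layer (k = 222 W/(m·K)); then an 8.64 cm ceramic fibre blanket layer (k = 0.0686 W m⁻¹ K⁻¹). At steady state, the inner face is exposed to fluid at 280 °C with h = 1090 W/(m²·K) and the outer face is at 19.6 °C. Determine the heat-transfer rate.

Resistance network (inner→outer):
  R_conv,in = 1/(hA) = 1/(1090·16.8) = 5.461×10^-5 K/W
  R_aluminium = L/(kA) = 0.00420/(222·16.8) = 1.126×10^-6 K/W
  R_ceramic fibre blanket = L/(kA) = 0.0864/(0.0686·16.8) = 0.07497 K/W
ΣR = 5.461×10^-5 + 1.126×10^-6 + 0.07497 = 0.07503 K/W
Q = ΔT/ΣR = (280 °C − 19.6 °C)/0.07503 = 3470 W

Q = 3470 W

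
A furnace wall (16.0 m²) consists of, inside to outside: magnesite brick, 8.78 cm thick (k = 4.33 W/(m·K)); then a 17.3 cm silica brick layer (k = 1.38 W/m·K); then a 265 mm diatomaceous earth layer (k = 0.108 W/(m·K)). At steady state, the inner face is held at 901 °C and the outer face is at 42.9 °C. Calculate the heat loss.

Resistance network (inner→outer):
  R_magnesite brick = L/(kA) = 0.0878/(4.33·16.0) = 0.001267 K/W
  R_silica brick = L/(kA) = 0.173/(1.38·16.0) = 0.007835 K/W
  R_diatomaceous earth = L/(kA) = 0.265/(0.108·16.0) = 0.1534 K/W
ΣR = 0.001267 + 0.007835 + 0.1534 = 0.1625 K/W
Q = ΔT/ΣR = (901 °C − 42.9 °C)/0.1625 = 5280 W

Q = 5.28 kW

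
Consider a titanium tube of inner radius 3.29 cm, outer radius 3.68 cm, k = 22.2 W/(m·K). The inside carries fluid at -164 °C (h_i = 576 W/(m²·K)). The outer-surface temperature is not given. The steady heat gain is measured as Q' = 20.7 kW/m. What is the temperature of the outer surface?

T_out = 26.5 °C

Series resistances:
  R'_conv,in = 1/(2πr h) = 1/(2π·0.0329·576) = 0.008399 m·K/W
  R'_titanium = ln(0.0368/0.0329)/(2πk) = 0.1120/(2π·22.2) = 8.031×10^-4 m·K/W
ΣR = 0.009202 m·K/W
ΔT = Q'·ΣR = 20700 × 0.009202 = 190.5 K
Heat flows inward, so T_out = T_in + ΔT = -164 + 190.5 = 26.5 °C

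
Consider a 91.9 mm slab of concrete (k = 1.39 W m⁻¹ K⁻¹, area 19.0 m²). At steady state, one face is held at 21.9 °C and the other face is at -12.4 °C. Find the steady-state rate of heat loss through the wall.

Q = 9860 W

Q = kA·ΔT/L = 1.39 × 19.0 × |21.9 °C − -12.4 °C| / 0.0919 = 9860 W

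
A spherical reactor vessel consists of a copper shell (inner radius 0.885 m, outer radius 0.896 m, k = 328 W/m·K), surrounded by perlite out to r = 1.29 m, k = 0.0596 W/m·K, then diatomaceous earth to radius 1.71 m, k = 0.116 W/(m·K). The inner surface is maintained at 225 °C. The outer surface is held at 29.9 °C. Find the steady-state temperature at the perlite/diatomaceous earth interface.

Series thermal resistances, inner to outer:
  R_copper = (1/0.885 − 1/0.896)/(4πk) = 0.01387/(4π·328) = 3.366×10^-6 K/W
  R_perlite = (1/0.896 − 1/1.29)/(4πk) = 0.3409/(4π·0.0596) = 0.4551 K/W
  R_diatomaceous earth = (1/1.29 − 1/1.71)/(4πk) = 0.1904/(4π·0.116) = 0.1306 K/W
ΣR = 3.366×10^-6 + 0.4551 + 0.1306 = 0.5857 K/W
Q = ΔT/ΣR = (225 °C − 29.9 °C)/0.5857 = 333.1 W
From the inner boundary to the perlite/diatomaceous earth interface, ΣR_partial = 0.4551 K/W.
T_interface = T_in − Q·ΣR_partial = 225 °C − (333.1)(0.4551) = 73.4 °C

T = 73.4 °C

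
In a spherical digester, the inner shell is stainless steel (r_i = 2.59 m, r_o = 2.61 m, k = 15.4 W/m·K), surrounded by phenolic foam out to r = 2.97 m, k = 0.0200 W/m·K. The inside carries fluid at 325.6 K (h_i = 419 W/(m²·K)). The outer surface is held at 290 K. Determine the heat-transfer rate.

Q = 193 W

Resistance network (inner→outer):
  R_conv,in = 1/(4πr²h) = 1/(4π·2.59²·419) = 2.831×10^-5 K/W
  R_stainless steel = (1/2.59 − 1/2.61)/(4πk) = 0.002959/(4π·15.4) = 1.529×10^-5 K/W
  R_phenolic foam = (1/2.61 − 1/2.97)/(4πk) = 0.04644/(4π·0.0200) = 0.1848 K/W
ΣR = 2.831×10^-5 + 1.529×10^-5 + 0.1848 = 0.1848 K/W
Q = ΔT/ΣR = (325.6 K − 290 K)/0.1848 = 193 W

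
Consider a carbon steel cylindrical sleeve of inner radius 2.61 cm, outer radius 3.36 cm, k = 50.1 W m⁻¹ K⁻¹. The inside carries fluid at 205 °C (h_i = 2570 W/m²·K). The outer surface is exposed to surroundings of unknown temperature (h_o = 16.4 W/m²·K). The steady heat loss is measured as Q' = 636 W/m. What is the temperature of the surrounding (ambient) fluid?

Sum the resistances:
  R'_conv,in = 1/(2πr h) = 1/(2π·0.0261·2570) = 0.002373 m·K/W
  R'_carbon steel = ln(0.0336/0.0261)/(2πk) = 0.2526/(2π·50.1) = 8.024×10^-4 m·K/W
  R'_conv,out = 1/(2πr h) = 1/(2π·0.0336·16.4) = 0.2888 m·K/W
ΣR = 0.2920 m·K/W
ΔT = Q'·ΣR = 636 × 0.2920 = 185.7 K
Heat flows outward, so T_out = T_in − ΔT = 205 − 185.7 = 19.3 °C

T_out = 19.3 °C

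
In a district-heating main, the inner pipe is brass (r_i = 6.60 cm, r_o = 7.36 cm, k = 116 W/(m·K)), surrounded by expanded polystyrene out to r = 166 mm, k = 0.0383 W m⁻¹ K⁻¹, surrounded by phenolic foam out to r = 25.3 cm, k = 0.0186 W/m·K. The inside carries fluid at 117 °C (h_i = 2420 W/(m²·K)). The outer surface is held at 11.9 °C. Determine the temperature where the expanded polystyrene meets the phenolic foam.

Resistance network (inner→outer):
  R'_conv,in = 1/(2πr h) = 1/(2π·0.0660·2420) = 9.965×10^-4 m·K/W
  R'_brass = ln(0.0736/0.0660)/(2πk) = 0.1090/(2π·116) = 1.495×10^-4 m·K/W
  R'_expanded polystyrene = ln(0.166/0.0736)/(2πk) = 0.8133/(2π·0.0383) = 3.380 m·K/W
  R'_phenolic foam = ln(0.253/0.166)/(2πk) = 0.4214/(2π·0.0186) = 3.606 m·K/W
ΣR = 9.965×10^-4 + 1.495×10^-4 + 3.380 + 3.606 = 6.987 m·K/W
Q' = ΔT/ΣR = (117 °C − 11.9 °C)/6.987 = 15.04 W/m
From the inner boundary to the expanded polystyrene/phenolic foam interface, ΣR_partial = 3.381 m·K/W.
T_interface = T_in − Q'·ΣR_partial = 117 °C − (15.04)(3.381) = 66.1 °C

T = 66.1 °C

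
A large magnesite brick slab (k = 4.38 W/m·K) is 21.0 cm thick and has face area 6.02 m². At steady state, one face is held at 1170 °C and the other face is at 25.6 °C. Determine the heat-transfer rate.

Q = 144 kW

Q = kA·ΔT/L = 4.38 × 6.02 × |1170 °C − 25.6 °C| / 0.210 = 1.44×10^5 W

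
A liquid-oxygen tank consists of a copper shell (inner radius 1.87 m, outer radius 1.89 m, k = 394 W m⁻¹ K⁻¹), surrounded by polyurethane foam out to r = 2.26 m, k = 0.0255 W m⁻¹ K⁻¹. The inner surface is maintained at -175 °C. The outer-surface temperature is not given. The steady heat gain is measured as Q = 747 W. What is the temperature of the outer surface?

Series resistances:
  R_copper = (1/1.87 − 1/1.89)/(4πk) = 0.005659/(4π·394) = 1.143×10^-6 K/W
  R_polyurethane foam = (1/1.89 − 1/2.26)/(4πk) = 0.08662/(4π·0.0255) = 0.2703 K/W
ΣR = 0.2703 K/W
ΔT = Q·ΣR = 747 × 0.2703 = 201.9 K
Heat flows inward, so T_out = T_in + ΔT = -175 + 201.9 = 26.9 °C

T_out = 26.9 °C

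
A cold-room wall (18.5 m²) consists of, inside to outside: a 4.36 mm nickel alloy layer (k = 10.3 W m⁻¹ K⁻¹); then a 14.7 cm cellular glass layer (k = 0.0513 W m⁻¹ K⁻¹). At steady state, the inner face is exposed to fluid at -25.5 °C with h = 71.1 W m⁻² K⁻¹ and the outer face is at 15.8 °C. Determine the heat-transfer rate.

Q = 265 W

Series thermal resistances, inner to outer:
  R_conv,in = 1/(hA) = 1/(71.1·18.5) = 7.603×10^-4 K/W
  R_nickel alloy = L/(kA) = 0.00436/(10.3·18.5) = 2.288×10^-5 K/W
  R_cellular glass = L/(kA) = 0.147/(0.0513·18.5) = 0.1549 K/W
ΣR = 7.603×10^-4 + 2.288×10^-5 + 0.1549 = 0.1557 K/W
Q = ΔT/ΣR = (-25.5 °C − 15.8 °C)/0.1557 = -265 W
(Negative Q ⇒ heat flows inward; heat gain = 265 W.)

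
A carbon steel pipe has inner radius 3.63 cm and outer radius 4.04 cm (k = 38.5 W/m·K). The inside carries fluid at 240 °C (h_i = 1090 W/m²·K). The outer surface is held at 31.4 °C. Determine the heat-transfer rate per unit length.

Q' = 46.7 kW/m

Resistance network (inner→outer):
  R'_conv,in = 1/(2πr h) = 1/(2π·0.0363·1090) = 0.004022 m·K/W
  R'_carbon steel = ln(0.0404/0.0363)/(2πk) = 0.1070/(2π·38.5) = 4.424×10^-4 m·K/W
ΣR = 0.004022 + 4.424×10^-4 = 0.004464 m·K/W
Q' = ΔT/ΣR = (240 °C − 31.4 °C)/0.004464 = 46700 W/m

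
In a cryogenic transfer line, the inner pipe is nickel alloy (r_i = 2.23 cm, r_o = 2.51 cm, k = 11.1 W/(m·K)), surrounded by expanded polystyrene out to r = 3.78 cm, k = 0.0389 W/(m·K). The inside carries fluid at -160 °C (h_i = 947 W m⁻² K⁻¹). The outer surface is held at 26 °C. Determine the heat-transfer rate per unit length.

Resistance network (inner→outer):
  R'_conv,in = 1/(2πr h) = 1/(2π·0.0223·947) = 0.007536 m·K/W
  R'_nickel alloy = ln(0.0251/0.0223)/(2πk) = 0.1183/(2π·11.1) = 0.001696 m·K/W
  R'_expanded polystyrene = ln(0.0378/0.0251)/(2πk) = 0.4094/(2π·0.0389) = 1.675 m·K/W
ΣR = 0.007536 + 0.001696 + 1.675 = 1.684 m·K/W
Q' = ΔT/ΣR = (-160 °C − 26 °C)/1.684 = -110 W/m
(Negative Q' ⇒ heat flows inward; heat gain = 110 W/m.)

Q' = 110 W/m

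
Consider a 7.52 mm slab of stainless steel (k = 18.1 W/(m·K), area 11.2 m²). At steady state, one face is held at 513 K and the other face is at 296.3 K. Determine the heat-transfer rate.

Q = 5.84×10^6 W

Q = kA·ΔT/L = 18.1 × 11.2 × |513 K − 296.3 K| / 0.00752 = 5.84×10^6 W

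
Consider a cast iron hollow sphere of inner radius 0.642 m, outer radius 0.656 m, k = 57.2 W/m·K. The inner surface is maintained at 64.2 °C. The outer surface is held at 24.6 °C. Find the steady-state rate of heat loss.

Q = 4πk·ΔT/(1/r₁ − 1/r₂) = 4π × 57.2 × 39.6 / (1/0.642 − 1/0.656) = 8.56×10^5 W

Q = 856 kW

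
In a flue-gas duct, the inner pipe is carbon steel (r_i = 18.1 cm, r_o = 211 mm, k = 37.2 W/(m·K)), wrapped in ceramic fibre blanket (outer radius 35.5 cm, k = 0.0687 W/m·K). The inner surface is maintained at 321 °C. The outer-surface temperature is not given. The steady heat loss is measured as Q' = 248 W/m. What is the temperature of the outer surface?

T_out = 21.9 °C

Sum the resistances:
  R'_carbon steel = ln(0.211/0.181)/(2πk) = 0.1534/(2π·37.2) = 6.561×10^-4 m·K/W
  R'_ceramic fibre blanket = ln(0.355/0.211)/(2πk) = 0.5203/(2π·0.0687) = 1.205 m·K/W
ΣR = 1.206 m·K/W
ΔT = Q'·ΣR = 248 × 1.206 = 299.1 K
Heat flows outward, so T_out = T_in − ΔT = 321 − 299.1 = 21.9 °C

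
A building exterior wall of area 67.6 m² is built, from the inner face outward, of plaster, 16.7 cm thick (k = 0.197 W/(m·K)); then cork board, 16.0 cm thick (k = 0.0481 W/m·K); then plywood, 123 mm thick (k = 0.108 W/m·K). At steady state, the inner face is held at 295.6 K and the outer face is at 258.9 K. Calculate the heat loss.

Treat each layer as a resistance in series:
  R_plaster = L/(kA) = 0.167/(0.197·67.6) = 0.01254 K/W
  R_cork board = L/(kA) = 0.160/(0.0481·67.6) = 0.04921 K/W
  R_plywood = L/(kA) = 0.123/(0.108·67.6) = 0.01685 K/W
ΣR = 0.01254 + 0.04921 + 0.01685 = 0.07860 K/W
Q = ΔT/ΣR = (295.6 K − 258.9 K)/0.07860 = 467 W

Q = 467 W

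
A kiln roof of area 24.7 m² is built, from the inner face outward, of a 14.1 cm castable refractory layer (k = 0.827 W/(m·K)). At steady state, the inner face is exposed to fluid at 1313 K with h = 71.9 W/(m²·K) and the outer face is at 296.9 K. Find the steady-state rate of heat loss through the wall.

Treat each layer as a resistance in series:
  R_conv,in = 1/(hA) = 1/(71.9·24.7) = 5.631×10^-4 K/W
  R_castable refractory = L/(kA) = 0.141/(0.827·24.7) = 0.006903 K/W
ΣR = 5.631×10^-4 + 0.006903 = 0.007466 K/W
Q = ΔT/ΣR = (1313 K − 296.9 K)/0.007466 = 1.36×10^5 W

Q = 136 kW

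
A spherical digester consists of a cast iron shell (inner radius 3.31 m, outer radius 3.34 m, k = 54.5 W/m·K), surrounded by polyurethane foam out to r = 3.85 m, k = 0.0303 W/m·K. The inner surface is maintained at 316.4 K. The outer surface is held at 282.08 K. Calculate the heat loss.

Series thermal resistances, inner to outer:
  R_cast iron = (1/3.31 − 1/3.34)/(4πk) = 0.002714/(4π·54.5) = 3.962×10^-6 K/W
  R_polyurethane foam = (1/3.34 − 1/3.85)/(4πk) = 0.03966/(4π·0.0303) = 0.1042 K/W
ΣR = 3.962×10^-6 + 0.1042 = 0.1042 K/W
Q = ΔT/ΣR = (316.4 K − 282.08 K)/0.1042 = 329 W

Q = 329 W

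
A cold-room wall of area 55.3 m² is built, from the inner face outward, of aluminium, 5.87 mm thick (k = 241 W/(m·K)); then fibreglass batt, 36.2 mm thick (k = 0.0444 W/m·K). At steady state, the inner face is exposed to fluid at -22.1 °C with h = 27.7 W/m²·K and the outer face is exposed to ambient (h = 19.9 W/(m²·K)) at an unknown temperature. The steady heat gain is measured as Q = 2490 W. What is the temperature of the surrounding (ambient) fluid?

Sum the resistances:
  R_conv,in = 1/(hA) = 1/(27.7·55.3) = 6.528×10^-4 K/W
  R_aluminium = L/(kA) = 0.00587/(241·55.3) = 4.404×10^-7 K/W
  R_fibreglass batt = L/(kA) = 0.0362/(0.0444·55.3) = 0.01474 K/W
  R_conv,out = 1/(hA) = 1/(19.9·55.3) = 9.087×10^-4 K/W
ΣR = 0.01631 K/W
ΔT = Q·ΣR = 2490 × 0.01631 = 40.61 K
Heat flows inward, so T_out = T_in + ΔT = -22.1 + 40.61 = 18.5 °C

T_out = 18.5 °C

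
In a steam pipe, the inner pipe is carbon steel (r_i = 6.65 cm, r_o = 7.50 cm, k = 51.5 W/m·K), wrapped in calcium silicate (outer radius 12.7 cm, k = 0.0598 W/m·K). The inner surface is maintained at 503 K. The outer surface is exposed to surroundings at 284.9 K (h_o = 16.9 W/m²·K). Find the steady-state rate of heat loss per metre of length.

Q' = 148 W/m

Series thermal resistances, inner to outer:
  R'_carbon steel = ln(0.0750/0.0665)/(2πk) = 0.1203/(2π·51.5) = 3.717×10^-4 m·K/W
  R'_calcium silicate = ln(0.127/0.0750)/(2πk) = 0.5267/(2π·0.0598) = 1.402 m·K/W
  R'_conv,out = 1/(2πr h) = 1/(2π·0.127·16.9) = 0.07415 m·K/W
ΣR = 3.717×10^-4 + 1.402 + 0.07415 = 1.477 m·K/W
Q' = ΔT/ΣR = (503 K − 284.9 K)/1.477 = 148 W/m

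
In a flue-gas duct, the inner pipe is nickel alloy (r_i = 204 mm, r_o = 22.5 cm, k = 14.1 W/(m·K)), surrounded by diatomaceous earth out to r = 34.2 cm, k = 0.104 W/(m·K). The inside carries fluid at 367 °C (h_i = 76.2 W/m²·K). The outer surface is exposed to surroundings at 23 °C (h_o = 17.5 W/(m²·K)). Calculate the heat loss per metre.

Q' = 507 W/m

Treat each layer as a resistance in series:
  R'_conv,in = 1/(2πr h) = 1/(2π·0.204·76.2) = 0.01024 m·K/W
  R'_nickel alloy = ln(0.225/0.204)/(2πk) = 0.09798/(2π·14.1) = 0.001106 m·K/W
  R'_diatomaceous earth = ln(0.342/0.225)/(2πk) = 0.4187/(2π·0.104) = 0.6408 m·K/W
  R'_conv,out = 1/(2πr h) = 1/(2π·0.342·17.5) = 0.02659 m·K/W
ΣR = 0.01024 + 0.001106 + 0.6408 + 0.02659 = 0.6787 m·K/W
Q' = ΔT/ΣR = (367 °C − 23 °C)/0.6787 = 507 W/m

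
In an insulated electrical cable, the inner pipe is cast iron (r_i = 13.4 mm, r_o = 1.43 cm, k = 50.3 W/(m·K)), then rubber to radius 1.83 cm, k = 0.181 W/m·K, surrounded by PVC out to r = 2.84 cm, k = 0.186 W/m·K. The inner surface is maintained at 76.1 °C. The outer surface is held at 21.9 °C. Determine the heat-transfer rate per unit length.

Q' = 91.4 W/m

Resistance network (inner→outer):
  R'_cast iron = ln(0.0143/0.0134)/(2πk) = 0.06500/(2π·50.3) = 2.057×10^-4 m·K/W
  R'_rubber = ln(0.0183/0.0143)/(2πk) = 0.2466/(2π·0.181) = 0.2169 m·K/W
  R'_PVC = ln(0.0284/0.0183)/(2πk) = 0.4395/(2π·0.186) = 0.3761 m·K/W
ΣR = 2.057×10^-4 + 0.2169 + 0.3761 = 0.5932 m·K/W
Q' = ΔT/ΣR = (76.1 °C − 21.9 °C)/0.5932 = 91.4 W/m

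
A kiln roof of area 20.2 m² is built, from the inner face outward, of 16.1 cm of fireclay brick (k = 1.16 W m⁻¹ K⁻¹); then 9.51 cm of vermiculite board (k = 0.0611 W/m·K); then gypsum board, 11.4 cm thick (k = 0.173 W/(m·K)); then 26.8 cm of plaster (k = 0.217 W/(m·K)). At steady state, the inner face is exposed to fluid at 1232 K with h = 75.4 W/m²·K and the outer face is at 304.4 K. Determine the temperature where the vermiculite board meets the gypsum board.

T = 792 K

Treat each layer as a resistance in series:
  R_conv,in = 1/(hA) = 1/(75.4·20.2) = 6.566×10^-4 K/W
  R_fireclay brick = L/(kA) = 0.161/(1.16·20.2) = 0.006871 K/W
  R_vermiculite board = L/(kA) = 0.0951/(0.0611·20.2) = 0.07705 K/W
  R_gypsum board = L/(kA) = 0.114/(0.173·20.2) = 0.03262 K/W
  R_plaster = L/(kA) = 0.268/(0.217·20.2) = 0.06114 K/W
ΣR = 6.566×10^-4 + 0.006871 + 0.07705 + 0.03262 + 0.06114 = 0.1783 K/W
Q = ΔT/ΣR = (1232 K − 304.4 K)/0.1783 = 5202 W
From the inner boundary to the vermiculite board/gypsum board interface, ΣR_partial = 0.08458 K/W.
T_interface = T_in − Q·ΣR_partial = 1232 K − (5202)(0.08458) = 792 K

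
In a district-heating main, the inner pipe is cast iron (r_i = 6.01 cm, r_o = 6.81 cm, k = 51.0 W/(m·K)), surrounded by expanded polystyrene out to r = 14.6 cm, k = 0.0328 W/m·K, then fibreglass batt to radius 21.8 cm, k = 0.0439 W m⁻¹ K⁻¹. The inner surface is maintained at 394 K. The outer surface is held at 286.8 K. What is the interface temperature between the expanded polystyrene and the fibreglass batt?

T = 317.0 K

Resistance network (inner→outer):
  R'_cast iron = ln(0.0681/0.0601)/(2πk) = 0.1250/(2π·51.0) = 3.900×10^-4 m·K/W
  R'_expanded polystyrene = ln(0.146/0.0681)/(2πk) = 0.7626/(2π·0.0328) = 3.700 m·K/W
  R'_fibreglass batt = ln(0.218/0.146)/(2πk) = 0.4009/(2π·0.0439) = 1.453 m·K/W
ΣR = 3.900×10^-4 + 3.700 + 1.453 = 5.153 m·K/W
Q' = ΔT/ΣR = (394 K − 286.8 K)/5.153 = 20.80 W/m
From the inner boundary to the expanded polystyrene/fibreglass batt interface, ΣR_partial = 3.700 m·K/W.
T_interface = T_in − Q'·ΣR_partial = 394 K − (20.80)(3.700) = 317.0 K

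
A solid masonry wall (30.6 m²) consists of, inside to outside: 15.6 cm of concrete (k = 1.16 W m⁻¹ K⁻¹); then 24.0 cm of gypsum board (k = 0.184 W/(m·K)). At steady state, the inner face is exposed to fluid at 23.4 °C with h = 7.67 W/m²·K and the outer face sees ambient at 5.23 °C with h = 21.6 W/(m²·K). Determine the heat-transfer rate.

Resistance network (inner→outer):
  R_conv,in = 1/(hA) = 1/(7.67·30.6) = 0.004261 K/W
  R_concrete = L/(kA) = 0.156/(1.16·30.6) = 0.004395 K/W
  R_gypsum board = L/(kA) = 0.240/(0.184·30.6) = 0.04263 K/W
  R_conv,out = 1/(hA) = 1/(21.6·30.6) = 0.001513 K/W
ΣR = 0.004261 + 0.004395 + 0.04263 + 0.001513 = 0.05280 K/W
Q = ΔT/ΣR = (23.4 °C − 5.23 °C)/0.05280 = 344 W

Q = 344 W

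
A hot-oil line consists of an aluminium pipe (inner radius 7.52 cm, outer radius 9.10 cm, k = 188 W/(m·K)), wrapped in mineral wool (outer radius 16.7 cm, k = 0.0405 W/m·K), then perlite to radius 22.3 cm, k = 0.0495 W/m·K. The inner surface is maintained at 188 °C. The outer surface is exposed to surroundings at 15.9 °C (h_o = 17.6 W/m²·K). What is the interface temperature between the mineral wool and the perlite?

T = 65.7 °C

Resistance network (inner→outer):
  R'_aluminium = ln(0.0910/0.0752)/(2πk) = 0.1907/(2π·188) = 1.614×10^-4 m·K/W
  R'_mineral wool = ln(0.167/0.0910)/(2πk) = 0.6071/(2π·0.0405) = 2.386 m·K/W
  R'_perlite = ln(0.223/0.167)/(2πk) = 0.2892/(2π·0.0495) = 0.9298 m·K/W
  R'_conv,out = 1/(2πr h) = 1/(2π·0.223·17.6) = 0.04055 m·K/W
ΣR = 1.614×10^-4 + 2.386 + 0.9298 + 0.04055 = 3.357 m·K/W
Q' = ΔT/ΣR = (188 °C − 15.9 °C)/3.357 = 51.27 W/m
From the inner boundary to the mineral wool/perlite interface, ΣR_partial = 2.386 m·K/W.
T_interface = T_in − Q'·ΣR_partial = 188 °C − (51.27)(2.386) = 65.7 °C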